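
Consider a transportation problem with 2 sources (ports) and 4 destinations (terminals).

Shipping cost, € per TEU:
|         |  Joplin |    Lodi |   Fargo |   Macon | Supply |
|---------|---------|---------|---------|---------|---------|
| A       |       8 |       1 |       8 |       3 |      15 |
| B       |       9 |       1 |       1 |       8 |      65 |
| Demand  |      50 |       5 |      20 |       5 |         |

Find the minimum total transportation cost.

480

One minimum-cost allocation:
  A->Joplin: 10 TEU
  A->Macon: 5 TEU
  B->Joplin: 40 TEU
  B->Lodi: 5 TEU
  B->Fargo: 20 TEU
Total cost = €480.
(Supply check: A ships 15; B ships 65.)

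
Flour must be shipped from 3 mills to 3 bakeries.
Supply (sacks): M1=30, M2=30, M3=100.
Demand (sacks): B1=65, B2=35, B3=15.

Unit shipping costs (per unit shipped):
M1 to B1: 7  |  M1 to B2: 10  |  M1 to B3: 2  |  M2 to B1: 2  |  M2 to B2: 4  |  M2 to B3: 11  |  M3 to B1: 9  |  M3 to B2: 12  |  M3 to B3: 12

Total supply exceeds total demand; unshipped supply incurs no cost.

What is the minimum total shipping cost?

One minimum-cost allocation:
  M1 to B1: 10 sacks
  M1 to B2: 5 sacks
  M1 to B3: 15 sacks
  M2 to B2: 30 sacks
  M3 to B1: 55 sacks
Total cost = 765.

765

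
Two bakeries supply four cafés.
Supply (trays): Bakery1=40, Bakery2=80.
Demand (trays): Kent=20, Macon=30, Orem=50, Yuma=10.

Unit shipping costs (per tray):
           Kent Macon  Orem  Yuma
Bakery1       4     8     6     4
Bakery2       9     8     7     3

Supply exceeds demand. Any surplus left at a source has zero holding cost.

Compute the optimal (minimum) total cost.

680

One minimum-cost allocation:
  Bakery1→Kent: 20 trays
  Bakery1→Orem: 20 trays
  Bakery2→Macon: 30 trays
  Bakery2→Orem: 30 trays
  Bakery2→Yuma: 10 trays
Total cost = 680.
(Supply check: Bakery1 ships 40; Bakery2 ships 70.)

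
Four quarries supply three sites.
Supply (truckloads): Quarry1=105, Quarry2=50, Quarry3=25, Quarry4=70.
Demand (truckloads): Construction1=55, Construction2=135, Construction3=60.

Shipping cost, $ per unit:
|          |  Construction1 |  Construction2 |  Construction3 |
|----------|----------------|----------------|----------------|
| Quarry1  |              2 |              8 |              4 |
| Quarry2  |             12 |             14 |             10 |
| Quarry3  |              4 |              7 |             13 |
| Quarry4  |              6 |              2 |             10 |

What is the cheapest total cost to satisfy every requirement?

Optimal allocation:
  Quarry1->Construction1: 55 truckloads
  Quarry1->Construction2: 40 truckloads
  Quarry1->Construction3: 10 truckloads
  Quarry2->Construction3: 50 truckloads
  Quarry3->Construction2: 25 truckloads
  Quarry4->Construction2: 70 truckloads
Total cost = $1285.

1285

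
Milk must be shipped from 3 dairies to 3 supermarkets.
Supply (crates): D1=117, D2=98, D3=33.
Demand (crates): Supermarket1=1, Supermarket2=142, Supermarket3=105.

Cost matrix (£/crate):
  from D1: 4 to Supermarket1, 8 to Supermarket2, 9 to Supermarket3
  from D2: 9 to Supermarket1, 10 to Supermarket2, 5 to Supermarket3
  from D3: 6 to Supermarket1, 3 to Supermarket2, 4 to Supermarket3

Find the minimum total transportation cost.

A cheapest plan:
  D1→Supermarket1: 1 × £4 = £4
  D1→Supermarket2: 109 × £8 = £872
  D1→Supermarket3: 7 × £9 = £63
  D2→Supermarket3: 98 × £5 = £490
  D3→Supermarket2: 33 × £3 = £99
Total = 4 + 872 + 63 + 490 + 99 = £1528.

1528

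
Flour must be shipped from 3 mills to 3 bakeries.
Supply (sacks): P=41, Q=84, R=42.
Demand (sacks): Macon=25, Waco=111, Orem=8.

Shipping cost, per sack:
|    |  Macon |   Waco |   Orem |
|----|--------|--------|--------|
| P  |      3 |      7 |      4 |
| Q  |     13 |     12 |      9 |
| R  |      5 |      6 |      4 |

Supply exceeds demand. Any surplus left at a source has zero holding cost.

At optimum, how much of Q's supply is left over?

23

An optimal plan:
  P–Macon: 25 × 3 = 75
  P–Waco: 16 × 7 = 112
  Q–Waco: 53 × 12 = 636
  Q–Orem: 8 × 9 = 72
  R–Waco: 42 × 6 = 252
Total cost = 1147.
Q ships 61 of its 84, leaving 23.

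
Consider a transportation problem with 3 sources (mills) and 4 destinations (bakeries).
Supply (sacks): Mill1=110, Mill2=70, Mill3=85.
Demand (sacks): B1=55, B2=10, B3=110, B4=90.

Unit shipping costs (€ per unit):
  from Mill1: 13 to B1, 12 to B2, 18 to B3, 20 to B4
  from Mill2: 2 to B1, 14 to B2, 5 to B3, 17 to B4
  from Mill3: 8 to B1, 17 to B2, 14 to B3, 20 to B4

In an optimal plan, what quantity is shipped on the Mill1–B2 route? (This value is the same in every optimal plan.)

10

Solving gives:
  Mill1 to B2: 10 × €12 = €120
  Mill1 to B3: 10 × €18 = €180
  Mill1 to B4: 90 × €20 = €1800
  Mill2 to B3: 70 × €5 = €350
  Mill3 to B1: 55 × €8 = €440
  Mill3 to B3: 30 × €14 = €420
Total cost = €3310.
So Mill1→B2 carries 10 sacks.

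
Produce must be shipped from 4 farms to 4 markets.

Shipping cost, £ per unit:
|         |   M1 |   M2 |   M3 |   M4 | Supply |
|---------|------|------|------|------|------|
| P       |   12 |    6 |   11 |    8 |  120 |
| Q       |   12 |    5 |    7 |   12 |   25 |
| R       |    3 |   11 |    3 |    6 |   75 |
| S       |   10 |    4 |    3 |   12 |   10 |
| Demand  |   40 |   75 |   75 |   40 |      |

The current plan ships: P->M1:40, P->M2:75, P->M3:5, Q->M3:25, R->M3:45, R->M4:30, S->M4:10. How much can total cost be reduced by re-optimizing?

340

Current plan cost = 40·12 + 75·6 + 5·11 + 25·7 + 45·3 + 30·6 + 10·12 = £1595.
Optimal plan:
  P→M2: 75 × £6 = £450
  P→M3: 5 × £11 = £55
  P→M4: 40 × £8 = £320
  Q→M3: 25 × £7 = £175
  R→M1: 40 × £3 = £120
  R→M3: 35 × £3 = £105
  S→M3: 10 × £3 = £30
Optimal cost = £1255.
Saving = 1595 − 1255 = £340.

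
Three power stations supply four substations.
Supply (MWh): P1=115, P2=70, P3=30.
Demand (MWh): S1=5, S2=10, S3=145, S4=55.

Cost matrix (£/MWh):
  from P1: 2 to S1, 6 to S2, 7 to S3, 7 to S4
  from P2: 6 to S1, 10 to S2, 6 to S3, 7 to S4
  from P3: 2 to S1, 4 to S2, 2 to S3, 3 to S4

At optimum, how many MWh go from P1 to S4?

Solving gives:
  P1→S1: 5 MWh
  P1→S2: 10 MWh
  P1→S3: 45 MWh
  P1→S4: 55 MWh
  P2→S3: 70 MWh
  P3→S3: 30 MWh
Total cost = £1250.
So P1→S4 carries 55 MWh.

55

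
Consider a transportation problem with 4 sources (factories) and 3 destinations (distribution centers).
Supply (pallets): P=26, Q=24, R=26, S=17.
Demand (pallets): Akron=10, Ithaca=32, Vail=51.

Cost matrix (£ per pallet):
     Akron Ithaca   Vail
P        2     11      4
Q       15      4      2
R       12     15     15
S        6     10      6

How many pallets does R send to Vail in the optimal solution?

0

Optimal shipments:
  P–Akron: 10 × £2 = £20
  P–Vail: 16 × £4 = £64
  Q–Ithaca: 6 × £4 = £24
  Q–Vail: 18 × £2 = £36
  R–Ithaca: 26 × £15 = £390
  S–Vail: 17 × £6 = £102
Total cost = £636.
The route R→Vail is not used.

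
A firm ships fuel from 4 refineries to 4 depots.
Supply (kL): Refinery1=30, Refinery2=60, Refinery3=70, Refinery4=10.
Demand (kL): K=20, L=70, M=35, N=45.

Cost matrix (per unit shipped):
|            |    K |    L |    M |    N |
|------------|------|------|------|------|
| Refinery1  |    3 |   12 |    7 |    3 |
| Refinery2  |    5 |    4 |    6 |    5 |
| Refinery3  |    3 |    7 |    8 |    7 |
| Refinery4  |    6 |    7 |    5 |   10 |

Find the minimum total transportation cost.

Optimal allocation:
  Refinery1→N: 30 × 3 = 90
  Refinery2→L: 60 × 4 = 240
  Refinery3→K: 20 × 3 = 60
  Refinery3→L: 10 × 7 = 70
  Refinery3→M: 25 × 8 = 200
  Refinery3→N: 15 × 7 = 105
  Refinery4→M: 10 × 5 = 50
Total = 90 + 240 + 60 + 70 + 200 + 105 + 50 = 815.
(Supply check: Refinery1 ships 30; Refinery2 ships 60; Refinery3 ships 70; Refinery4 ships 10.)

815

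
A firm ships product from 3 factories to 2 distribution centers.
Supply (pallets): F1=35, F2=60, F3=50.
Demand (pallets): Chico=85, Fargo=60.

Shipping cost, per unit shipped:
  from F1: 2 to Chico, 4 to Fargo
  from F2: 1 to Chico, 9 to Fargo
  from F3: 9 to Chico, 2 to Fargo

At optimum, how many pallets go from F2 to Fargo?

Optimal shipments:
  F1→Chico: 25 × 2 = 50
  F1→Fargo: 10 × 4 = 40
  F2→Chico: 60 × 1 = 60
  F3→Fargo: 50 × 2 = 100
Total cost = 250.
The route F2→Fargo is not used.

0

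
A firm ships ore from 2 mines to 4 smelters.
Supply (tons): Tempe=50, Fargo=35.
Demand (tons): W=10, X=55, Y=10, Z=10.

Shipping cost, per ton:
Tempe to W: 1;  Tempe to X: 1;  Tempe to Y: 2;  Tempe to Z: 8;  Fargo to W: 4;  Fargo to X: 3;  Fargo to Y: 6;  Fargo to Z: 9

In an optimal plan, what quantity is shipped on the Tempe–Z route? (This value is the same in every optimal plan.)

Optimal shipments:
  Tempe–W: 10 × 1 = 10
  Tempe–X: 30 × 1 = 30
  Tempe–Y: 10 × 2 = 20
  Fargo–X: 25 × 3 = 75
  Fargo–Z: 10 × 9 = 90
Total cost = 225.
The route Tempe→Z is not used.

0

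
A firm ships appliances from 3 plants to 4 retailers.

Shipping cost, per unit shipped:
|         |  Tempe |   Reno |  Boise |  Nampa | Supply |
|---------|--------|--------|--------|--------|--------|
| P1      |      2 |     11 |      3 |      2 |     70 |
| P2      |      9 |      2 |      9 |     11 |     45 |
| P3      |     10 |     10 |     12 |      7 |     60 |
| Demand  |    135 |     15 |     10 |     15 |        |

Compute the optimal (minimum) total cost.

An optimal shipping plan:
  P1→Tempe: 70 × 2 = 140
  P2→Tempe: 20 × 9 = 180
  P2→Reno: 15 × 2 = 30
  P2→Boise: 10 × 9 = 90
  P3→Tempe: 45 × 10 = 450
  P3→Nampa: 15 × 7 = 105
Total = 140 + 180 + 30 + 90 + 450 + 105 = 995.

995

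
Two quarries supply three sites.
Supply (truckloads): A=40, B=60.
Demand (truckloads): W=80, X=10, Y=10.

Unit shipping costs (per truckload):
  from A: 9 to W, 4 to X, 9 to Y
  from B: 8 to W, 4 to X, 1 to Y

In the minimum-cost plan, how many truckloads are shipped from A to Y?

The minimum-cost plan:
  A→W: 30 × 9 = 270
  A→X: 10 × 4 = 40
  B→W: 50 × 8 = 400
  B→Y: 10 × 1 = 10
Total cost = 720.
The route A→Y is not used.

0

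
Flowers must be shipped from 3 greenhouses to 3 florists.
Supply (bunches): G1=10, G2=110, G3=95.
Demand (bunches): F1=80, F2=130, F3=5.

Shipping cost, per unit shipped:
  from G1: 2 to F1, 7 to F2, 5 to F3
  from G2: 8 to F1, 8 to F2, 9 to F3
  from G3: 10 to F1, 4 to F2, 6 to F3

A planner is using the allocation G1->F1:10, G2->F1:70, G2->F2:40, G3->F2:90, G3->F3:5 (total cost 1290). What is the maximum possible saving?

5

Current plan cost = 10·2 + 70·8 + 40·8 + 90·4 + 5·6 = 1290.
Optimal plan:
  G1→F1: 10 × 2 = 20
  G2→F1: 70 × 8 = 560
  G2→F2: 35 × 8 = 280
  G2→F3: 5 × 9 = 45
  G3→F2: 95 × 4 = 380
Optimal cost = 1285.
Saving = 1290 − 1285 = 5.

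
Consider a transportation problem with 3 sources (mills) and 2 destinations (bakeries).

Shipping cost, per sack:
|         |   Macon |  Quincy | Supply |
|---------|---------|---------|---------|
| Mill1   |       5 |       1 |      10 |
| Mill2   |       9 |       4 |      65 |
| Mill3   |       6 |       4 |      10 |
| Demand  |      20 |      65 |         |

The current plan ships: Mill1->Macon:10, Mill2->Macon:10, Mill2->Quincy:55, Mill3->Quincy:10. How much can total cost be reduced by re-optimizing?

30

Current plan cost = 10·5 + 10·9 + 55·4 + 10·4 = 400.
Optimal plan:
  Mill1–Macon: 10 × 5 = 50
  Mill2–Quincy: 65 × 4 = 260
  Mill3–Macon: 10 × 6 = 60
Optimal cost = 370.
Saving = 400 − 370 = 30.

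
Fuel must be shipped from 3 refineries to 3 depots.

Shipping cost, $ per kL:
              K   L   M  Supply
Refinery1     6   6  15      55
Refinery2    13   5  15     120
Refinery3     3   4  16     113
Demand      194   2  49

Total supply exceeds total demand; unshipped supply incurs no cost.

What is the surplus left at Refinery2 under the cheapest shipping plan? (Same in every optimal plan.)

43

An optimal plan:
  Refinery1–K: 55 kL
  Refinery2–K: 26 kL
  Refinery2–L: 2 kL
  Refinery2–M: 49 kL
  Refinery3–K: 113 kL
Total cost = $1752.
Refinery2 ships 77 of its 120, leaving 43.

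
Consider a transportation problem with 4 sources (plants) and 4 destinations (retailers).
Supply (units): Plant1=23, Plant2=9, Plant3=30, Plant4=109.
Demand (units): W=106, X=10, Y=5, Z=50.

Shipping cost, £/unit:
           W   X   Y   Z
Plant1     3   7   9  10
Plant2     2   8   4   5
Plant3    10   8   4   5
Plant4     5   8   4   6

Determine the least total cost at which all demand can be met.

A cheapest plan:
  Plant1->W: 23 × £3 = £69
  Plant2->W: 9 × £2 = £18
  Plant3->Z: 30 × £5 = £150
  Plant4->W: 74 × £5 = £370
  Plant4->X: 10 × £8 = £80
  Plant4->Y: 5 × £4 = £20
  Plant4->Z: 20 × £6 = £120
Total = 69 + 18 + 150 + 370 + 80 + 20 + 120 = £827.

827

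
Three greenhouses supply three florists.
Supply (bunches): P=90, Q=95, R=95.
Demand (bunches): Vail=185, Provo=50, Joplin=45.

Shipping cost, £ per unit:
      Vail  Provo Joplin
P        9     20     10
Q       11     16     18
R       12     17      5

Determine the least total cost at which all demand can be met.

2930

An optimal shipping plan:
  P->Vail: 90 × £9 = £810
  Q->Vail: 95 × £11 = £1045
  R->Provo: 50 × £17 = £850
  R->Joplin: 45 × £5 = £225
Total = 810 + 1045 + 850 + 225 = £2930.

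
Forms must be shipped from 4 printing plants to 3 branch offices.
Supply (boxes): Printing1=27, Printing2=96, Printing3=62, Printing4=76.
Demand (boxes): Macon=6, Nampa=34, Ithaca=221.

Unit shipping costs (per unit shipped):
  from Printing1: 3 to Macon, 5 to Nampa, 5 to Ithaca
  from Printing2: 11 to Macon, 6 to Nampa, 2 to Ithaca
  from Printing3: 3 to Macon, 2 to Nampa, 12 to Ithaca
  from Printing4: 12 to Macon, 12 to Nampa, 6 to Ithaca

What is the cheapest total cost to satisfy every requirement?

1133

A cheapest plan:
  Printing1→Ithaca: 27 boxes
  Printing2→Ithaca: 96 boxes
  Printing3→Macon: 6 boxes
  Printing3→Nampa: 34 boxes
  Printing3→Ithaca: 22 boxes
  Printing4→Ithaca: 76 boxes
Total cost = 1133.
(Supply check: Printing1 ships 27; Printing2 ships 96; Printing3 ships 62; Printing4 ships 76.)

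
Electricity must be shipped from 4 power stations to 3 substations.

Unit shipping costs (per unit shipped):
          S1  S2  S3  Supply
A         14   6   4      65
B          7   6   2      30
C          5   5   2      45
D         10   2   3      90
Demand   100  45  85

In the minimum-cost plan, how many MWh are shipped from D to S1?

25

Optimal shipments:
  A->S3: 65 × 4 = 260
  B->S1: 30 × 7 = 210
  C->S1: 45 × 5 = 225
  D->S1: 25 × 10 = 250
  D->S2: 45 × 2 = 90
  D->S3: 20 × 3 = 60
Total cost = 1095.
So D→S1 carries 25 MWh.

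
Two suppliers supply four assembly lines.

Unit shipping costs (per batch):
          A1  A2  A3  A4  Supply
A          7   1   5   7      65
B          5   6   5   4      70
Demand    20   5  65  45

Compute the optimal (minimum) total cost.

610

An optimal shipping plan:
  A–A2: 5 batches
  A–A3: 60 batches
  B–A1: 20 batches
  B–A3: 5 batches
  B–A4: 45 batches
Total cost = 610.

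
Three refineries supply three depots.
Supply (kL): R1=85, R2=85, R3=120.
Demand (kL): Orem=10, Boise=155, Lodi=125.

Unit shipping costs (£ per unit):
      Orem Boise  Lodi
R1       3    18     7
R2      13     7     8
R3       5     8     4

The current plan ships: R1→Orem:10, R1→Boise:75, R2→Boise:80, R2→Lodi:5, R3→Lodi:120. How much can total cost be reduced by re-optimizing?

550

Current plan cost = 10·3 + 75·18 + 80·7 + 5·8 + 120·4 = £2460.
Optimal plan:
  R1→Orem: 10 × £3 = £30
  R1→Lodi: 75 × £7 = £525
  R2→Boise: 85 × £7 = £595
  R3→Boise: 70 × £8 = £560
  R3→Lodi: 50 × £4 = £200
Optimal cost = £1910.
Saving = 2460 − 1910 = £550.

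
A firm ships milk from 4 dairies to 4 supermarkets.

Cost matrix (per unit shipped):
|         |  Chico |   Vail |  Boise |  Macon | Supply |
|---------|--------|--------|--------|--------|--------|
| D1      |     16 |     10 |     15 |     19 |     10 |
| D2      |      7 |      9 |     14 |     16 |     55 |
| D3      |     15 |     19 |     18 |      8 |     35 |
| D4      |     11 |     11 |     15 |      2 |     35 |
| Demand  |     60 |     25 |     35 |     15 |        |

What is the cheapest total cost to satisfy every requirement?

An optimal shipping plan:
  D1->Vail: 10 × 10 = 100
  D2->Chico: 55 × 7 = 385
  D3->Boise: 35 × 18 = 630
  D4->Chico: 5 × 11 = 55
  D4->Vail: 15 × 11 = 165
  D4->Macon: 15 × 2 = 30
Total = 100 + 385 + 630 + 55 + 165 + 30 = 1365.

1365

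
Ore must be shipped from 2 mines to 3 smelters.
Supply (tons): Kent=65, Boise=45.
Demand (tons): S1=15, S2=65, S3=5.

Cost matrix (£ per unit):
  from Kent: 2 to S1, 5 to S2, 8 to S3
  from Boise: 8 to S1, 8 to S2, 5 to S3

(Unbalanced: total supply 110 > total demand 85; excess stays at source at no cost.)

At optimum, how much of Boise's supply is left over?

An optimal plan:
  Kent→S1: 15 × £2 = £30
  Kent→S2: 50 × £5 = £250
  Boise→S2: 15 × £8 = £120
  Boise→S3: 5 × £5 = £25
Total cost = £425.
Boise ships 20 of its 45, leaving 25.

25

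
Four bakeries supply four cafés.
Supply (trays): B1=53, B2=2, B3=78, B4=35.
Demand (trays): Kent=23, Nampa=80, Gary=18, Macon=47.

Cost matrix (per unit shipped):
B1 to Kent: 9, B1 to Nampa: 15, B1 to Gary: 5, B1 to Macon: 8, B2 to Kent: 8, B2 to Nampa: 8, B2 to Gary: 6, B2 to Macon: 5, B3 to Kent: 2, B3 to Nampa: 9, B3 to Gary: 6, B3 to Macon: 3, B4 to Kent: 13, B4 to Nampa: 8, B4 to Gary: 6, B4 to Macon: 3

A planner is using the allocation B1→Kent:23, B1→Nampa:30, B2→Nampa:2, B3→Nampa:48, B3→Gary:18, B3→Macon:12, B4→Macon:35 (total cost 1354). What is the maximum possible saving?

Current plan cost = 23·9 + 30·15 + 2·8 + 48·9 + 18·6 + 12·3 + 35·3 = 1354.
Optimal plan:
  B1->Gary: 18 × 5 = 90
  B1->Macon: 35 × 8 = 280
  B2->Nampa: 2 × 8 = 16
  B3->Kent: 23 × 2 = 46
  B3->Nampa: 43 × 9 = 387
  B3->Macon: 12 × 3 = 36
  B4->Nampa: 35 × 8 = 280
Optimal cost = 1135.
Saving = 1354 − 1135 = 219.

219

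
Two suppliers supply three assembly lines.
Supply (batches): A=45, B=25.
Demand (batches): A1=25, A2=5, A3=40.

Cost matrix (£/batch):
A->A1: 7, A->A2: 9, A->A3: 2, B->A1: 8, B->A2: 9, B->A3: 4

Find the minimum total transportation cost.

320

A cheapest plan:
  A->A1: 5 × £7 = £35
  A->A3: 40 × £2 = £80
  B->A1: 20 × £8 = £160
  B->A2: 5 × £9 = £45
Total = 35 + 80 + 160 + 45 = £320.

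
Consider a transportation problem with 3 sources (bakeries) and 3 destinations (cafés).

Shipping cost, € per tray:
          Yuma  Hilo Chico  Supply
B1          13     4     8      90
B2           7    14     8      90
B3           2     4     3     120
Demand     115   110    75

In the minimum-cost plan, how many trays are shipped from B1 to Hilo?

90

The minimum-cost plan:
  B1 to Hilo: 90 trays
  B2 to Yuma: 90 trays
  B3 to Yuma: 25 trays
  B3 to Hilo: 20 trays
  B3 to Chico: 75 trays
Total cost = €1345.
So B1→Hilo carries 90 trays.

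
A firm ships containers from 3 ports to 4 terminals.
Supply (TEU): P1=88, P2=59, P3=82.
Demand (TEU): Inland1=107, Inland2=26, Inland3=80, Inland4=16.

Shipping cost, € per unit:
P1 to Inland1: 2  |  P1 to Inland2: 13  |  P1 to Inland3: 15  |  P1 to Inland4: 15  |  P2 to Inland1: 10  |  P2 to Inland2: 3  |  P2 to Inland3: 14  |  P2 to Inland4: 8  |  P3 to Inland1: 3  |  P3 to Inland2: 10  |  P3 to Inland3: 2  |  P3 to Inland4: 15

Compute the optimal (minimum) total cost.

718

Optimal allocation:
  P1→Inland1: 88 × €2 = €176
  P2→Inland1: 17 × €10 = €170
  P2→Inland2: 26 × €3 = €78
  P2→Inland4: 16 × €8 = €128
  P3→Inland1: 2 × €3 = €6
  P3→Inland3: 80 × €2 = €160
Total = 176 + 170 + 78 + 128 + 6 + 160 = €718.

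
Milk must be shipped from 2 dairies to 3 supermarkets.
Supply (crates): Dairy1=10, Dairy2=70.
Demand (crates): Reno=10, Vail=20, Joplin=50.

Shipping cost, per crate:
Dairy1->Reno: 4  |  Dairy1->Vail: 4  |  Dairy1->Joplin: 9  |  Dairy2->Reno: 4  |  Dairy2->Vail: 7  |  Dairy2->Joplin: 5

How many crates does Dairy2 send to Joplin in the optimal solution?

50

Optimal shipments:
  Dairy1→Vail: 10 × 4 = 40
  Dairy2→Reno: 10 × 4 = 40
  Dairy2→Vail: 10 × 7 = 70
  Dairy2→Joplin: 50 × 5 = 250
Total cost = 400.
So Dairy2→Joplin carries 50 crates.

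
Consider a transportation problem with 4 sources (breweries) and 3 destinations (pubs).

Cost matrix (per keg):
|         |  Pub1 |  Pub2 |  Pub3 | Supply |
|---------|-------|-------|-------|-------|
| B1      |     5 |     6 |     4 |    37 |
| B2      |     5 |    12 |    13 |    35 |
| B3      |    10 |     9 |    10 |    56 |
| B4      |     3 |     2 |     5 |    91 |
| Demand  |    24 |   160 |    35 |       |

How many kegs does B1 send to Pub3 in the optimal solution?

35

Optimal shipments:
  B1->Pub2: 2 × 6 = 12
  B1->Pub3: 35 × 4 = 140
  B2->Pub1: 24 × 5 = 120
  B2->Pub2: 11 × 12 = 132
  B3->Pub2: 56 × 9 = 504
  B4->Pub2: 91 × 2 = 182
Total cost = 1090.
So B1→Pub3 carries 35 kegs.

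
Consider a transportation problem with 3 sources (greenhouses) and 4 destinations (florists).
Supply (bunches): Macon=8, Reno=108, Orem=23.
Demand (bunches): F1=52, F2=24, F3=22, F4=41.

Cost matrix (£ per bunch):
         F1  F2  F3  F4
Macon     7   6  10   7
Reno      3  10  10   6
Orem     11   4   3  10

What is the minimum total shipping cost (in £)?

One minimum-cost allocation:
  Macon->F2: 8 bunches
  Reno->F1: 52 bunches
  Reno->F2: 15 bunches
  Reno->F4: 41 bunches
  Orem->F2: 1 bunches
  Orem->F3: 22 bunches
Total cost = £670.
(Supply check: Macon ships 8; Reno ships 108; Orem ships 23.)

670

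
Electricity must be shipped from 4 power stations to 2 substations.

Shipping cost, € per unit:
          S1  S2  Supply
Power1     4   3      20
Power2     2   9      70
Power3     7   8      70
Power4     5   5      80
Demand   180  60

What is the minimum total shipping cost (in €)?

A cheapest plan:
  Power1–S2: 20 × €3 = €60
  Power2–S1: 70 × €2 = €140
  Power3–S1: 70 × €7 = €490
  Power4–S1: 40 × €5 = €200
  Power4–S2: 40 × €5 = €200
Total = 60 + 140 + 490 + 200 + 200 = €1090.
(Supply check: Power1 ships 20; Power2 ships 70; Power3 ships 70; Power4 ships 80.)

1090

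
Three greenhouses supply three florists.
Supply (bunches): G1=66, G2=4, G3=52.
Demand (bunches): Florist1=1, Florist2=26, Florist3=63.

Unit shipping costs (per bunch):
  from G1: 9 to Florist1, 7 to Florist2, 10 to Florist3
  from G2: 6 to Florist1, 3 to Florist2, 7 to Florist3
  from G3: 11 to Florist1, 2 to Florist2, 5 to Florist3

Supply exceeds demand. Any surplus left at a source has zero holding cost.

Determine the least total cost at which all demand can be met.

545

An optimal shipping plan:
  G1->Florist1: 1 × 9 = 9
  G1->Florist2: 22 × 7 = 154
  G1->Florist3: 11 × 10 = 110
  G2->Florist2: 4 × 3 = 12
  G3->Florist3: 52 × 5 = 260
Total = 9 + 154 + 110 + 12 + 260 = 545.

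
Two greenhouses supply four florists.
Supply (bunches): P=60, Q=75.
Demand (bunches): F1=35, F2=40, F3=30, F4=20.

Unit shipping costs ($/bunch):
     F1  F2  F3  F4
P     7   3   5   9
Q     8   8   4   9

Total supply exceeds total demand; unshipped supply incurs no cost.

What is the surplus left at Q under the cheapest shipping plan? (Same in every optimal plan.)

An optimal plan:
  P–F1: 20 bunches
  P–F2: 40 bunches
  Q–F1: 15 bunches
  Q–F3: 30 bunches
  Q–F4: 20 bunches
Total cost = $680.
Q ships 65 of its 75, leaving 10.

10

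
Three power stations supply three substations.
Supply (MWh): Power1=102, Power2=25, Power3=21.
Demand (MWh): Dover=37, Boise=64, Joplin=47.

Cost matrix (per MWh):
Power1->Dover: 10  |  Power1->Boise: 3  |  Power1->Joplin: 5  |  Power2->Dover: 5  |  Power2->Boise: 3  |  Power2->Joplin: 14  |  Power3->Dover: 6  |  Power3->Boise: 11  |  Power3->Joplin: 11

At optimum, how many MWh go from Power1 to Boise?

Optimal shipments:
  Power1→Boise: 55 × 3 = 165
  Power1→Joplin: 47 × 5 = 235
  Power2→Dover: 16 × 5 = 80
  Power2→Boise: 9 × 3 = 27
  Power3→Dover: 21 × 6 = 126
Total cost = 633.
So Power1→Boise carries 55 MWh.

55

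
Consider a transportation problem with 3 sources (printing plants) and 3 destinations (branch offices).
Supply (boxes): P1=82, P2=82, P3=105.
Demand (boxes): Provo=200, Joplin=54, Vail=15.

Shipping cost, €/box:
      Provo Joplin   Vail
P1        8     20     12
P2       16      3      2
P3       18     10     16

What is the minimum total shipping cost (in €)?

2946

A cheapest plan:
  P1 to Provo: 82 × €8 = €656
  P2 to Provo: 13 × €16 = €208
  P2 to Joplin: 54 × €3 = €162
  P2 to Vail: 15 × €2 = €30
  P3 to Provo: 105 × €18 = €1890
Total = 656 + 208 + 162 + 30 + 1890 = €2946.
(Supply check: P1 ships 82; P2 ships 82; P3 ships 105.)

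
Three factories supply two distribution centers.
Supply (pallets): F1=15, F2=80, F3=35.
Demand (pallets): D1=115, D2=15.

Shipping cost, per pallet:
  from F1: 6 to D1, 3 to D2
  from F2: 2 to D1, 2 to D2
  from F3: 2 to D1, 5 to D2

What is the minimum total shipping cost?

275

An optimal shipping plan:
  F1->D2: 15 × 3 = 45
  F2->D1: 80 × 2 = 160
  F3->D1: 35 × 2 = 70
Total = 45 + 160 + 70 = 275.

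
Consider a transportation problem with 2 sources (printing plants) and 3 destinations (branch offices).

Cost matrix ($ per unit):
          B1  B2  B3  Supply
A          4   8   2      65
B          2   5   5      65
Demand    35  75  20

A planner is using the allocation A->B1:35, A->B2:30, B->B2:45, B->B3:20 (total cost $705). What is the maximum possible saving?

Current plan cost = 35·4 + 30·8 + 45·5 + 20·5 = $705.
Optimal plan:
  A→B1: 35 boxes
  A→B2: 10 boxes
  A→B3: 20 boxes
  B→B2: 65 boxes
Optimal cost = $585.
Saving = 705 − 585 = $120.

120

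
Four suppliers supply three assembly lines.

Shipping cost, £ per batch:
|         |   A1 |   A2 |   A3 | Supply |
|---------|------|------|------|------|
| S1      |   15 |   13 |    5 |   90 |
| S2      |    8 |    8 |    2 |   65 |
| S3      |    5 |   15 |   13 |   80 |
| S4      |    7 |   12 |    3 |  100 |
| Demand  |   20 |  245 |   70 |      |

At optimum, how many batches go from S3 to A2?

The minimum-cost plan:
  S1→A2: 90 × £13 = £1170
  S2→A2: 65 × £8 = £520
  S3→A1: 20 × £5 = £100
  S3→A2: 60 × £15 = £900
  S4→A2: 30 × £12 = £360
  S4→A3: 70 × £3 = £210
Total cost = £3260.
So S3→A2 carries 60 batches.

60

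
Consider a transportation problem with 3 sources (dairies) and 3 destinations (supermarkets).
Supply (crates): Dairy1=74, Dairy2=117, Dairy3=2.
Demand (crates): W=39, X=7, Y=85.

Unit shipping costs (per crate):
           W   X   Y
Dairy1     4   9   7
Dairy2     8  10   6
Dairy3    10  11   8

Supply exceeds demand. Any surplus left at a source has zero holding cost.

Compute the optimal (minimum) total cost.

729

Optimal allocation:
  Dairy1–W: 39 crates
  Dairy1–X: 7 crates
  Dairy2–Y: 85 crates
Total cost = 729.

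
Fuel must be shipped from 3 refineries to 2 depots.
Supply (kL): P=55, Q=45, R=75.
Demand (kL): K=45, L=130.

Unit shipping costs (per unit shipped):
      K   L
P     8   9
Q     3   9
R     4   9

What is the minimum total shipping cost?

A cheapest plan:
  P->L: 55 kL
  Q->K: 45 kL
  R->L: 75 kL
Total cost = 1305.

1305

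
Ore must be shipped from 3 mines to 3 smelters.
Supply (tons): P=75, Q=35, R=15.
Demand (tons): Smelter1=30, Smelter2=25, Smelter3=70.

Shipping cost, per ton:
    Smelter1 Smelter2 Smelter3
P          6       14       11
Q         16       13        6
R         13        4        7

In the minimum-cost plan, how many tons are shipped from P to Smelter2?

10

The minimum-cost plan:
  P–Smelter1: 30 × 6 = 180
  P–Smelter2: 10 × 14 = 140
  P–Smelter3: 35 × 11 = 385
  Q–Smelter3: 35 × 6 = 210
  R–Smelter2: 15 × 4 = 60
Total cost = 975.
So P→Smelter2 carries 10 tons.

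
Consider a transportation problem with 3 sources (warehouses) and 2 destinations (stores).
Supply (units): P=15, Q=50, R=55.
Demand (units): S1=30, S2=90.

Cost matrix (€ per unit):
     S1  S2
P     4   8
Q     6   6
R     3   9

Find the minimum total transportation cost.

An optimal shipping plan:
  P->S2: 15 units
  Q->S2: 50 units
  R->S1: 30 units
  R->S2: 25 units
Total cost = €735.

735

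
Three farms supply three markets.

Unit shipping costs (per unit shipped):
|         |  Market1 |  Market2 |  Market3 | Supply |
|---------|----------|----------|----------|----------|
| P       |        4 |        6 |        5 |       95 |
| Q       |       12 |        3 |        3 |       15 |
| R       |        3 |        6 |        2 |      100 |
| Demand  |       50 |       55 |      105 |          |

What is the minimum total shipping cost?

710

A cheapest plan:
  P->Market1: 50 × 4 = 200
  P->Market2: 40 × 6 = 240
  P->Market3: 5 × 5 = 25
  Q->Market2: 15 × 3 = 45
  R->Market3: 100 × 2 = 200
Total = 200 + 240 + 25 + 45 + 200 = 710.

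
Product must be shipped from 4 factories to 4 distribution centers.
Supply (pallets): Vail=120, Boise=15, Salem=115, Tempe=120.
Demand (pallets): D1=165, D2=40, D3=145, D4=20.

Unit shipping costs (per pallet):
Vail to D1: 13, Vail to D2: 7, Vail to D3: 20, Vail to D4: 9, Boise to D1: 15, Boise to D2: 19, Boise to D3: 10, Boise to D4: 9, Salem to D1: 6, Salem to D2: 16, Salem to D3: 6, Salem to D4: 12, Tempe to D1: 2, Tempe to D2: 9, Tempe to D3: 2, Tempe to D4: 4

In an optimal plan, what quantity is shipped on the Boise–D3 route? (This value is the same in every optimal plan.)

The minimum-cost plan:
  Vail to D1: 60 pallets
  Vail to D2: 40 pallets
  Vail to D4: 20 pallets
  Boise to D3: 15 pallets
  Salem to D3: 115 pallets
  Tempe to D1: 105 pallets
  Tempe to D3: 15 pallets
Total cost = 2320.
So Boise→D3 carries 15 pallets.

15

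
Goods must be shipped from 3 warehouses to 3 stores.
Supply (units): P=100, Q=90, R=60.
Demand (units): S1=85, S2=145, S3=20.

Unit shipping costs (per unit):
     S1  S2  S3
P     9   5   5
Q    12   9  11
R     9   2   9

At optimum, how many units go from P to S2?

The minimum-cost plan:
  P–S2: 80 × 5 = 400
  P–S3: 20 × 5 = 100
  Q–S1: 85 × 12 = 1020
  Q–S2: 5 × 9 = 45
  R–S2: 60 × 2 = 120
Total cost = 1685.
So P→S2 carries 80 units.

80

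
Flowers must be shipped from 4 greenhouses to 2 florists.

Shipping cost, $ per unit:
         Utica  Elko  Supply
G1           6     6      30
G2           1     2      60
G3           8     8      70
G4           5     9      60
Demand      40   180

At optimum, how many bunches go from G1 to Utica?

The minimum-cost plan:
  G1 to Elko: 30 × $6 = $180
  G2 to Elko: 60 × $2 = $120
  G3 to Elko: 70 × $8 = $560
  G4 to Utica: 40 × $5 = $200
  G4 to Elko: 20 × $9 = $180
Total cost = $1240.
The route G1→Utica is not used.

0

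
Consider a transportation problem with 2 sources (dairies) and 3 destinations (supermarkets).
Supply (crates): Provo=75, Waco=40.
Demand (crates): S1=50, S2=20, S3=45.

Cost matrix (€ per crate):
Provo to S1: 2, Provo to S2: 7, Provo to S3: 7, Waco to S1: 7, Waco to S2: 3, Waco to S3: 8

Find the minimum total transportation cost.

495

An optimal shipping plan:
  Provo→S1: 50 × €2 = €100
  Provo→S3: 25 × €7 = €175
  Waco→S2: 20 × €3 = €60
  Waco→S3: 20 × €8 = €160
Total = 100 + 175 + 60 + 160 = €495.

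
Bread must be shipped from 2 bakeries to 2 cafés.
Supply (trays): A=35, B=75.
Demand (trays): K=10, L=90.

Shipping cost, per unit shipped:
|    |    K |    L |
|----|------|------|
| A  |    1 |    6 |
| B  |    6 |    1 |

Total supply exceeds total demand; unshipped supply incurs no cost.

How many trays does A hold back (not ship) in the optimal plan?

10

An optimal plan:
  A–K: 10 × 1 = 10
  A–L: 15 × 6 = 90
  B–L: 75 × 1 = 75
Total cost = 175.
A ships 25 of its 35, leaving 10.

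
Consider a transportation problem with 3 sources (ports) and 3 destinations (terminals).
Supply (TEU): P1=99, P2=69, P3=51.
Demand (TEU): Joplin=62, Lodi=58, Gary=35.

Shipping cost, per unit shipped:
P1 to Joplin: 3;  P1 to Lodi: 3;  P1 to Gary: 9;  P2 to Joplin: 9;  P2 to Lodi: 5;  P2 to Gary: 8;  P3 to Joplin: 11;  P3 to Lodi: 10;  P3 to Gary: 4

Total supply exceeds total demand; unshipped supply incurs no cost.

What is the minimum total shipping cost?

542

One minimum-cost allocation:
  P1–Joplin: 62 × 3 = 186
  P1–Lodi: 37 × 3 = 111
  P2–Lodi: 21 × 5 = 105
  P3–Gary: 35 × 4 = 140
Total = 186 + 111 + 105 + 140 = 542.
(Supply check: P1 ships 99; P2 ships 21; P3 ships 35.)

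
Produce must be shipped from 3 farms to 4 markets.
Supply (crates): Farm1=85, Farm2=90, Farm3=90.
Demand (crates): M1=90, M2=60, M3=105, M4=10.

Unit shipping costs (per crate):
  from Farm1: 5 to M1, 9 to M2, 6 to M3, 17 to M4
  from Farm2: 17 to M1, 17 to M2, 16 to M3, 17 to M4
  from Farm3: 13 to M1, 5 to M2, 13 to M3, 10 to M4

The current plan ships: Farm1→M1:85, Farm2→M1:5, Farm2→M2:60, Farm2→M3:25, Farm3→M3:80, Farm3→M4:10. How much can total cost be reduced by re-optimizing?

Current plan cost = 85·5 + 5·17 + 60·17 + 25·16 + 80·13 + 10·10 = 3070.
Optimal plan:
  Farm1 to M1: 85 × 5 = 425
  Farm2 to M3: 90 × 16 = 1440
  Farm3 to M1: 5 × 13 = 65
  Farm3 to M2: 60 × 5 = 300
  Farm3 to M3: 15 × 13 = 195
  Farm3 to M4: 10 × 10 = 100
Optimal cost = 2525.
Saving = 3070 − 2525 = 545.

545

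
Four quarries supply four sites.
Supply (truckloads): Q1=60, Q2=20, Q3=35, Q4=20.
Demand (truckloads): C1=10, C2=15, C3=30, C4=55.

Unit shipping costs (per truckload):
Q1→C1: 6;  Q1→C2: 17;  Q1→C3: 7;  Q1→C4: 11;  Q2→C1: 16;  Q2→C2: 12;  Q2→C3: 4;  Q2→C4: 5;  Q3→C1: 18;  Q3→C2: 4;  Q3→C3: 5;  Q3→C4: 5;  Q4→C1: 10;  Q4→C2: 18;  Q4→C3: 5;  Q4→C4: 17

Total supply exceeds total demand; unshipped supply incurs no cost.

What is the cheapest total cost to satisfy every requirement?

A cheapest plan:
  Q1–C1: 10 × 6 = 60
  Q1–C3: 10 × 7 = 70
  Q1–C4: 15 × 11 = 165
  Q2–C4: 20 × 5 = 100
  Q3–C2: 15 × 4 = 60
  Q3–C4: 20 × 5 = 100
  Q4–C3: 20 × 5 = 100
Total = 60 + 70 + 165 + 100 + 60 + 100 + 100 = 655.

655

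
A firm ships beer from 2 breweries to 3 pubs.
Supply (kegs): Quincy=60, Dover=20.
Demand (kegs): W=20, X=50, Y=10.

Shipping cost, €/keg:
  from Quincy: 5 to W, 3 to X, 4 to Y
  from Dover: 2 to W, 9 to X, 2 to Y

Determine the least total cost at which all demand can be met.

Optimal allocation:
  Quincy→X: 50 × €3 = €150
  Quincy→Y: 10 × €4 = €40
  Dover→W: 20 × €2 = €40
Total = 150 + 40 + 40 = €230.
(Supply check: Quincy ships 60; Dover ships 20.)

230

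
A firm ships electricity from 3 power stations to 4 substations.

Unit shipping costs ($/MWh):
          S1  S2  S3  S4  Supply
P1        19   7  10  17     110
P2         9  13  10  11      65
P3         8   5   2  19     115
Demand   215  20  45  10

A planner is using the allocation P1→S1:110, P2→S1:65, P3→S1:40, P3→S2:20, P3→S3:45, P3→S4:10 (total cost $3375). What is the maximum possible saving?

445

Current plan cost = 110·19 + 65·9 + 40·8 + 20·5 + 45·2 + 10·19 = $3375.
Optimal plan:
  P1 to S1: 35 × $19 = $665
  P1 to S2: 20 × $7 = $140
  P1 to S3: 45 × $10 = $450
  P1 to S4: 10 × $17 = $170
  P2 to S1: 65 × $9 = $585
  P3 to S1: 115 × $8 = $920
Optimal cost = $2930.
Saving = 3375 − 2930 = $445.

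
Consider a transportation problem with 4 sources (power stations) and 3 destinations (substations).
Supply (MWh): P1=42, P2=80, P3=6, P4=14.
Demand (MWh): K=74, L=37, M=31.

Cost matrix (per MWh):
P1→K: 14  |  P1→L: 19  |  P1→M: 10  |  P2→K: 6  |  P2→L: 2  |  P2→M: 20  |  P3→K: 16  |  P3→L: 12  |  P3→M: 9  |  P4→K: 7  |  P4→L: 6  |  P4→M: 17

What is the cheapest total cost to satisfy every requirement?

A cheapest plan:
  P1→K: 17 × 14 = 238
  P1→M: 25 × 10 = 250
  P2→K: 43 × 6 = 258
  P2→L: 37 × 2 = 74
  P3→M: 6 × 9 = 54
  P4→K: 14 × 7 = 98
Total = 238 + 250 + 258 + 74 + 54 + 98 = 972.
(Supply check: P1 ships 42; P2 ships 80; P3 ships 6; P4 ships 14.)

972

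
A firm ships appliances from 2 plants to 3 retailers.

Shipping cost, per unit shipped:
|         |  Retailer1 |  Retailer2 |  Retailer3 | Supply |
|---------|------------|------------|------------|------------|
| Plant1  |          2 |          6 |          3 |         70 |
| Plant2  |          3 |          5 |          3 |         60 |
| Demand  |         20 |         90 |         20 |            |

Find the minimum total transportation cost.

580

A cheapest plan:
  Plant1 to Retailer1: 20 units
  Plant1 to Retailer2: 30 units
  Plant1 to Retailer3: 20 units
  Plant2 to Retailer2: 60 units
Total cost = 580.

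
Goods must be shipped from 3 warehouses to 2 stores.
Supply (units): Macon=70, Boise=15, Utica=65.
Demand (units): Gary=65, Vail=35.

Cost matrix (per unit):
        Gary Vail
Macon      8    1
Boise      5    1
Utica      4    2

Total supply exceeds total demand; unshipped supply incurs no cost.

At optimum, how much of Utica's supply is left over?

Minimum-cost shipments:
  Macon to Vail: 35 × 1 = 35
  Utica to Gary: 65 × 4 = 260
Total cost = 295.
Utica ships 65 of its 65, leaving 0.

0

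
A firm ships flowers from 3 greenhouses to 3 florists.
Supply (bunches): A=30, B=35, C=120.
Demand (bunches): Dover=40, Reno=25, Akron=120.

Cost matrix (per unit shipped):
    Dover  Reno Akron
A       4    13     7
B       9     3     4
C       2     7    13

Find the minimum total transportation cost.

1320

An optimal shipping plan:
  A→Akron: 30 bunches
  B→Akron: 35 bunches
  C→Dover: 40 bunches
  C→Reno: 25 bunches
  C→Akron: 55 bunches
Total cost = 1320.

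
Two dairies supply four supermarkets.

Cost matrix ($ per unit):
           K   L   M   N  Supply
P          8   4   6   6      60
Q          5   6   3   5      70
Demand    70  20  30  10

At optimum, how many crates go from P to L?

Optimal shipments:
  P→L: 20 × $4 = $80
  P→M: 30 × $6 = $180
  P→N: 10 × $6 = $60
  Q→K: 70 × $5 = $350
Total cost = $670.
So P→L carries 20 crates.

20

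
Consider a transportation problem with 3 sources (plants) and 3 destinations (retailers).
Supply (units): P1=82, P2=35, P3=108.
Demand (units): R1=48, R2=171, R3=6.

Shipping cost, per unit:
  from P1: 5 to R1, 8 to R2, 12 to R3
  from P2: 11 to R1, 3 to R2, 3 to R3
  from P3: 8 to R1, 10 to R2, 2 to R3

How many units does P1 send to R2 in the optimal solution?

34

Solving gives:
  P1->R1: 48 units
  P1->R2: 34 units
  P2->R2: 35 units
  P3->R2: 102 units
  P3->R3: 6 units
Total cost = 1649.
So P1→R2 carries 34 units.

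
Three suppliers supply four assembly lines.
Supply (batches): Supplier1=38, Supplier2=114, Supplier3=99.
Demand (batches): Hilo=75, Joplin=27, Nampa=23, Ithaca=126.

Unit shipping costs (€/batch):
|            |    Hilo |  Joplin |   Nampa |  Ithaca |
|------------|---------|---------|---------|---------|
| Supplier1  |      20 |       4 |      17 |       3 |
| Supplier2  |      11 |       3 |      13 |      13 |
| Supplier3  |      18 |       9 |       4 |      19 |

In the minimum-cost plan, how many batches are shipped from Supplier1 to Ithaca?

Optimal shipments:
  Supplier1→Ithaca: 38 × €3 = €114
  Supplier2→Hilo: 75 × €11 = €825
  Supplier2→Joplin: 27 × €3 = €81
  Supplier2→Ithaca: 12 × €13 = €156
  Supplier3→Nampa: 23 × €4 = €92
  Supplier3→Ithaca: 76 × €19 = €1444
Total cost = €2712.
So Supplier1→Ithaca carries 38 batches.

38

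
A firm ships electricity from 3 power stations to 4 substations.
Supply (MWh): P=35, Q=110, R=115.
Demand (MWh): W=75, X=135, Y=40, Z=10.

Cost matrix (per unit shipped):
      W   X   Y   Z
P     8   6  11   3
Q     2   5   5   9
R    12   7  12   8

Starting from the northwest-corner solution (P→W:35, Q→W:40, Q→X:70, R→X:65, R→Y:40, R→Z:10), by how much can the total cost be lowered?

390

Current plan cost = 35·8 + 40·2 + 70·5 + 65·7 + 40·12 + 10·8 = 1725.
Optimal plan:
  P->X: 25 × 6 = 150
  P->Z: 10 × 3 = 30
  Q->W: 75 × 2 = 150
  Q->Y: 35 × 5 = 175
  R->X: 110 × 7 = 770
  R->Y: 5 × 12 = 60
Optimal cost = 1335.
Saving = 1725 − 1335 = 390.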